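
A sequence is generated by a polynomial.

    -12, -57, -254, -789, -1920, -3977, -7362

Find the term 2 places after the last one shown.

-20084

Δ: -45  -197  -535  -1131  -2057  -3385
Δ²: -152  -338  -596  -926  -1328
Δ³: -186  -258  -330  -402
Δ⁴: -72  -72  -72
Fourth differences constant at -72.
-402 − 72 = -474;  -1328 − 474 = -1802;  -3385 − 1802 = -5187;  -7362 − 5187 = -12549
-474 − 72 = -546;  -1802 − 546 = -2348;  -5187 − 2348 = -7535;  -12549 − 7535 = -20084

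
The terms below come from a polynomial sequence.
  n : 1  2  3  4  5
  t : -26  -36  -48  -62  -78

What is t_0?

-10, -12, -14, -16
-2, -2, -2
The second differences are constant at -2.
Work back: -10 + 2 = -8;  -26 + 8 = -18

-18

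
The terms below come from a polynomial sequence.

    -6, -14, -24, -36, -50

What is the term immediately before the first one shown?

0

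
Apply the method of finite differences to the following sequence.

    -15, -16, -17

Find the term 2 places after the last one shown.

-19

D1: -1  -1
The first differences are constant (-1).
-17 − 1 = -18
-18 − 1 = -19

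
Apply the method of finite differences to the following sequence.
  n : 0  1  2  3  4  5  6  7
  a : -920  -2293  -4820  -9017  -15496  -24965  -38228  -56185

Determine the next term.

-79832

Δ: -1373, -2527, -4197, -6479, -9469, -13263, -17957
Δ²: -1154, -1670, -2282, -2990, -3794, -4694
Δ³: -516, -612, -708, -804, -900
Δ⁴: -96, -96, -96, -96
The fourth differences are constant (-96).
-900 − 96 = -996;  -4694 − 996 = -5690;  -17957 − 5690 = -23647;  -56185 − 23647 = -79832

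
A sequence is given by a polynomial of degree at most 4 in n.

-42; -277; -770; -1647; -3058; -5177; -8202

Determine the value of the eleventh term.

-34162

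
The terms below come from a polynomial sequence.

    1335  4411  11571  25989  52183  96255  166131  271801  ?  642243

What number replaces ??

Using the first 8 terms:
D1: 3076  7160  14418  26194  44072  69876  105670
D2: 4084  7258  11776  17878  25804  35794
D3: 3174  4518  6102  7926  9990
D4: 1344  1584  1824  2064
D5: 240  240  240
Constant fifth difference = 240.
Extend forward: 2064 + 240 = 2304;  9990 + 2304 = 12294;  35794 + 12294 = 48088;  105670 + 48088 = 153758;  271801 + 153758 = 425559

425559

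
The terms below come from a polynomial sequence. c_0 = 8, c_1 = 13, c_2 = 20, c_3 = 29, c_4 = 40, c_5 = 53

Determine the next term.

68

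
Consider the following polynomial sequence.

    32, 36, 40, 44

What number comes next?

48

D1: 4  4  4
Constant first difference = 4, so extend:
44 + 4 = 48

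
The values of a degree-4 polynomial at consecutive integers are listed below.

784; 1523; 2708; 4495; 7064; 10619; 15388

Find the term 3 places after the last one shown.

D1: 739  1185  1787  2569  3555  4769
D2: 446  602  782  986  1214
D3: 156  180  204  228
D4: 24  24  24
Fourth differences constant at 24.
228 + 24 = 252;  1214 + 252 = 1466;  4769 + 1466 = 6235;  15388 + 6235 = 21623
252 + 24 = 276;  1466 + 276 = 1742;  6235 + 1742 = 7977;  21623 + 7977 = 29600
276 + 24 = 300;  1742 + 300 = 2042;  7977 + 2042 = 10019;  29600 + 10019 = 39619

39619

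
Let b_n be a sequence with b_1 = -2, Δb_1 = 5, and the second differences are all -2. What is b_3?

Build the table forward from the leading diagonal:
Second differences: -2  -2  -2
First differences: 5  3  1
b: -2  3  6

6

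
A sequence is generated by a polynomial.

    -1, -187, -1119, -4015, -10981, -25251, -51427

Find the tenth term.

-272971

D1: -186  -932  -2896  -6966  -14270  -26176
D2: -746  -1964  -4070  -7304  -11906
D3: -1218  -2106  -3234  -4602
D4: -888  -1128  -1368
D5: -240  -240
Fifth differences constant at -240.
-1368 − 240 = -1608;  -4602 − 1608 = -6210;  -11906 − 6210 = -18116;  -26176 − 18116 = -44292;  -51427 − 44292 = -95719
-1608 − 240 = -1848;  -6210 − 1848 = -8058;  -18116 − 8058 = -26174;  -44292 − 26174 = -70466;  -95719 − 70466 = -166185
-1848 − 240 = -2088;  -8058 − 2088 = -10146;  -26174 − 10146 = -36320;  -70466 − 36320 = -106786;  -166185 − 106786 = -272971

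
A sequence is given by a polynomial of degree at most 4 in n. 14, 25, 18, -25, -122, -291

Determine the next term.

11 , -7 , -43 , -97 , -169
-18 , -36 , -54 , -72
-18 , -18 , -18
Third differences constant at -18.
-72 − 18 = -90;  -169 − 90 = -259;  -291 − 259 = -550

-550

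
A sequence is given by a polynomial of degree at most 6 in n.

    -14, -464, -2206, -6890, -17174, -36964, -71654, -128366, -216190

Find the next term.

-346424

-450, -1742, -4684, -10284, -19790, -34690, -56712, -87824
-1292, -2942, -5600, -9506, -14900, -22022, -31112
-1650, -2658, -3906, -5394, -7122, -9090
-1008, -1248, -1488, -1728, -1968
-240, -240, -240, -240
Fifth differences constant at -240.
-1968 − 240 = -2208;  -9090 − 2208 = -11298;  -31112 − 11298 = -42410;  -87824 − 42410 = -130234;  -216190 − 130234 = -346424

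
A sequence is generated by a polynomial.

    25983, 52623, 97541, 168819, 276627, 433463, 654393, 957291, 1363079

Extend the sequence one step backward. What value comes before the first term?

11387

26640, 44918, 71278, 107808, 156836, 220930, 302898, 405788
18278, 26360, 36530, 49028, 64094, 81968, 102890
8082, 10170, 12498, 15066, 17874, 20922
2088, 2328, 2568, 2808, 3048
240, 240, 240, 240
The fifth differences are constant at 240.
Work back: 2088 − 240 = 1848;  8082 − 1848 = 6234;  18278 − 6234 = 12044;  26640 − 12044 = 14596;  25983 − 14596 = 11387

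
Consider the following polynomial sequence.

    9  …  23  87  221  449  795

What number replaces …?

Using the last 5 terms:
Δ: 64, 134, 228, 346
Δ²: 70, 94, 118
Δ³: 24, 24
Constant third difference = 24.
Extend backward: 70 − 24 = 46;  64 − 46 = 18;  23 − 18 = 5

5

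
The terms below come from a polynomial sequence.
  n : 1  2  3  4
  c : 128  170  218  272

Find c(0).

92

D1: 42  48  54
D2: 6  6
The second differences are constant at 6.
Work back: 42 − 6 = 36;  128 − 36 = 92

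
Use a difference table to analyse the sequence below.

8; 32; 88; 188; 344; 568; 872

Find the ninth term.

24, 56, 100, 156, 224, 304
32, 44, 56, 68, 80
12, 12, 12, 12
Constant third difference = 12, so extend:
80 + 12 = 92;  304 + 92 = 396;  872 + 396 = 1268
92 + 12 = 104;  396 + 104 = 500;  1268 + 500 = 1768

1768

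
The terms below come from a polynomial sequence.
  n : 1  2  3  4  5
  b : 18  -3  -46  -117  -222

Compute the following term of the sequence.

-367

D1: -21  -43  -71  -105
D2: -22  -28  -34
D3: -6  -6
Constant third difference = -6, so extend:
-34 − 6 = -40;  -105 − 40 = -145;  -222 − 145 = -367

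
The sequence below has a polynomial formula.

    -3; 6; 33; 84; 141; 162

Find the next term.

81

9, 27, 51, 57, 21
18, 24, 6, -36
6, -18, -42
-24, -24
Fourth differences constant at -24.
-42 − 24 = -66;  -36 − 66 = -102;  21 − 102 = -81;  162 − 81 = 81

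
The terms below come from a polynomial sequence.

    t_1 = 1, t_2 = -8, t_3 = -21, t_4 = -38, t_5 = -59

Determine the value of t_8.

Δ: -9 , -13 , -17 , -21
Δ²: -4 , -4 , -4
Constant second difference = -4, so extend:
-21 − 4 = -25;  -59 − 25 = -84
-25 − 4 = -29;  -84 − 29 = -113
-29 − 4 = -33;  -113 − 33 = -146

-146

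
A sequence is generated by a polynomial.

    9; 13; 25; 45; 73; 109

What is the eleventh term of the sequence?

409

Δ: 4, 12, 20, 28, 36
Δ²: 8, 8, 8, 8
Second differences constant at 8.
36 + 8 = 44;  109 + 44 = 153
44 + 8 = 52;  153 + 52 = 205
52 + 8 = 60;  205 + 60 = 265
60 + 8 = 68;  265 + 68 = 333
68 + 8 = 76;  333 + 76 = 409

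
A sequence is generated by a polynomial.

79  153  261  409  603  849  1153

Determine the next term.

Δ: 74, 108, 148, 194, 246, 304
Δ²: 34, 40, 46, 52, 58
Δ³: 6, 6, 6, 6
Third differences constant at 6.
58 + 6 = 64;  304 + 64 = 368;  1153 + 368 = 1521

1521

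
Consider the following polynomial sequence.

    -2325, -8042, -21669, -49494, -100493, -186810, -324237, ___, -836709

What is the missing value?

Using the first 7 terms:
D1: -5717  -13627  -27825  -50999  -86317  -137427
D2: -7910  -14198  -23174  -35318  -51110
D3: -6288  -8976  -12144  -15792
D4: -2688  -3168  -3648
D5: -480  -480
Constant fifth difference = -480.
Extend forward: -3648 − 480 = -4128;  -15792 − 4128 = -19920;  -51110 − 19920 = -71030;  -137427 − 71030 = -208457;  -324237 − 208457 = -532694

-532694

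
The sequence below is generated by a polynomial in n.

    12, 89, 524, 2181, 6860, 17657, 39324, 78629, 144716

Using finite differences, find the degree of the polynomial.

Δ: 77, 435, 1657, 4679, 10797, 21667, 39305, 66087
Δ²: 358, 1222, 3022, 6118, 10870, 17638, 26782
Δ³: 864, 1800, 3096, 4752, 6768, 9144
Δ⁴: 936, 1296, 1656, 2016, 2376
Δ⁵: 360, 360, 360, 360
The fifth differences are constant, so the polynomial has degree 5.

5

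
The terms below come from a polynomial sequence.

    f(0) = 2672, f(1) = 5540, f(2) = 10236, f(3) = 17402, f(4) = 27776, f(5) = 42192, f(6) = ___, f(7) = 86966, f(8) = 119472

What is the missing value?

61580

Using the first 6 terms:
Δ: 2868  4696  7166  10374  14416
Δ²: 1828  2470  3208  4042
Δ³: 642  738  834
Δ⁴: 96  96
Constant fourth difference = 96.
Extend forward: 834 + 96 = 930;  4042 + 930 = 4972;  14416 + 4972 = 19388;  42192 + 19388 = 61580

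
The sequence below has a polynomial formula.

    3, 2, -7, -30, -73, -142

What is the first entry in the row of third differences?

-6

First differences: -1, -9, -23, -43, -69
Second differences: -8, -14, -20, -26
Third differences: -6, -6, -6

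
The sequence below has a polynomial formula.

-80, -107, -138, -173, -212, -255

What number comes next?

-27, -31, -35, -39, -43
-4, -4, -4, -4
Constant second difference = -4, so extend:
-43 − 4 = -47;  -255 − 47 = -302

-302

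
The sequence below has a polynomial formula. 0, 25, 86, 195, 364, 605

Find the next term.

930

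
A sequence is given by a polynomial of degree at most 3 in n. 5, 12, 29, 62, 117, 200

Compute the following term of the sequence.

7, 17, 33, 55, 83
10, 16, 22, 28
6, 6, 6
The third differences are constant (6).
28 + 6 = 34;  83 + 34 = 117;  200 + 117 = 317

317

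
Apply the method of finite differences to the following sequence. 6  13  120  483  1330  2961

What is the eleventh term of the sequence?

First differences: 7  107  363  847  1631
Second differences: 100  256  484  784
Third differences: 156  228  300
Fourth differences: 72  72
Fourth differences constant at 72.
300 + 72 = 372;  784 + 372 = 1156;  1631 + 1156 = 2787;  2961 + 2787 = 5748
372 + 72 = 444;  1156 + 444 = 1600;  2787 + 1600 = 4387;  5748 + 4387 = 10135
444 + 72 = 516;  1600 + 516 = 2116;  4387 + 2116 = 6503;  10135 + 6503 = 16638
516 + 72 = 588;  2116 + 588 = 2704;  6503 + 2704 = 9207;  16638 + 9207 = 25845
588 + 72 = 660;  2704 + 660 = 3364;  9207 + 3364 = 12571;  25845 + 12571 = 38416

38416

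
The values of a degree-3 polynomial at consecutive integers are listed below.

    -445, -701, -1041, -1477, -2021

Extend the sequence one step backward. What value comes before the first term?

-261

First differences: -256  -340  -436  -544
Second differences: -84  -96  -108
Third differences: -12  -12
The third differences are constant at -12.
Work back: -84 + 12 = -72;  -256 + 72 = -184;  -445 + 184 = -261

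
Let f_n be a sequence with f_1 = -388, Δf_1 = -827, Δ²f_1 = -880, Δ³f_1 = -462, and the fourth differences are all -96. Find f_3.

-2922

Build the table forward from the leading diagonal:
Fourth differences: -96  -96  -96
Third differences: -462  -558  -654
Second differences: -880  -1342  -1900
First differences: -827  -1707  -3049
f: -388  -1215  -2922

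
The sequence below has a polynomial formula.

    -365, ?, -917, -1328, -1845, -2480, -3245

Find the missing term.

-600

Using the last 5 terms:
Δ: -411  -517  -635  -765
Δ²: -106  -118  -130
Δ³: -12  -12
Constant third difference = -12.
Extend backward: -106 + 12 = -94;  -411 + 94 = -317;  -917 + 317 = -600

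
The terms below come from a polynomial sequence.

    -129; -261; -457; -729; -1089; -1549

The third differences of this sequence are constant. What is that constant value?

-12

Δ: -132, -196, -272, -360, -460
Δ²: -64, -76, -88, -100
Δ³: -12, -12, -12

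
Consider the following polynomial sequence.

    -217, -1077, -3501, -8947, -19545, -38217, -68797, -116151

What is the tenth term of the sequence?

Δ: -860  -2424  -5446  -10598  -18672  -30580  -47354
Δ²: -1564  -3022  -5152  -8074  -11908  -16774
Δ³: -1458  -2130  -2922  -3834  -4866
Δ⁴: -672  -792  -912  -1032
Δ⁵: -120  -120  -120
Constant fifth difference = -120, so extend:
-1032 − 120 = -1152;  -4866 − 1152 = -6018;  -16774 − 6018 = -22792;  -47354 − 22792 = -70146;  -116151 − 70146 = -186297
-1152 − 120 = -1272;  -6018 − 1272 = -7290;  -22792 − 7290 = -30082;  -70146 − 30082 = -100228;  -186297 − 100228 = -286525

-286525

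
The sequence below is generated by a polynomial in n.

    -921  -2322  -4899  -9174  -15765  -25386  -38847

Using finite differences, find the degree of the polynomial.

4

First differences: -1401, -2577, -4275, -6591, -9621, -13461
Second differences: -1176, -1698, -2316, -3030, -3840
Third differences: -522, -618, -714, -810
Fourth differences: -96, -96, -96
The fourth differences are constant, so the polynomial has degree 4.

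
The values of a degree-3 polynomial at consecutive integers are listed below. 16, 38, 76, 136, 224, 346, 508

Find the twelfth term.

D1: 22, 38, 60, 88, 122, 162
D2: 16, 22, 28, 34, 40
D3: 6, 6, 6, 6
Third differences constant at 6.
40 + 6 = 46;  162 + 46 = 208;  508 + 208 = 716
46 + 6 = 52;  208 + 52 = 260;  716 + 260 = 976
52 + 6 = 58;  260 + 58 = 318;  976 + 318 = 1294
58 + 6 = 64;  318 + 64 = 382;  1294 + 382 = 1676
64 + 6 = 70;  382 + 70 = 452;  1676 + 452 = 2128

2128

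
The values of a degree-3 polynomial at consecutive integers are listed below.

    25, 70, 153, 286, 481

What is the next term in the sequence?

D1: 45, 83, 133, 195
D2: 38, 50, 62
D3: 12, 12
Third differences constant at 12.
62 + 12 = 74;  195 + 74 = 269;  481 + 269 = 750

750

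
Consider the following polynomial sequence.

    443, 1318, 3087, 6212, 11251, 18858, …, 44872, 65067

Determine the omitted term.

29783

Using the first 6 terms:
First differences: 875, 1769, 3125, 5039, 7607
Second differences: 894, 1356, 1914, 2568
Third differences: 462, 558, 654
Fourth differences: 96, 96
Constant fourth difference = 96.
Extend forward: 654 + 96 = 750;  2568 + 750 = 3318;  7607 + 3318 = 10925;  18858 + 10925 = 29783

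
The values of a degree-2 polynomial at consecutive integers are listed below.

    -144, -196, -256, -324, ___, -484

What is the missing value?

-400

Using the first 4 terms:
First differences: -52, -60, -68
Second differences: -8, -8
Constant second difference = -8.
Extend forward: -68 − 8 = -76;  -324 − 76 = -400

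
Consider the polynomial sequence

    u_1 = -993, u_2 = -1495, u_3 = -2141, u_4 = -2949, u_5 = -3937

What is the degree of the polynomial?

3

First differences: -502, -646, -808, -988
Second differences: -144, -162, -180
Third differences: -18, -18
The third differences are constant, so the polynomial has degree 3.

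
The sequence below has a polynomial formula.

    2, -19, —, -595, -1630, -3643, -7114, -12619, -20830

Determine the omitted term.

Using the last 6 terms:
Δ: -1035  -2013  -3471  -5505  -8211
Δ²: -978  -1458  -2034  -2706
Δ³: -480  -576  -672
Δ⁴: -96  -96
Constant fourth difference = -96.
Extend backward: -480 + 96 = -384;  -978 + 384 = -594;  -1035 + 594 = -441;  -595 + 441 = -154

-154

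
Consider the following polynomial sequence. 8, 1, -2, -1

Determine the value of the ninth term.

Δ: -7, -3, 1
Δ²: 4, 4
The second differences are constant (4).
1 + 4 = 5;  -1 + 5 = 4
5 + 4 = 9;  4 + 9 = 13
9 + 4 = 13;  13 + 13 = 26
13 + 4 = 17;  26 + 17 = 43
17 + 4 = 21;  43 + 21 = 64

64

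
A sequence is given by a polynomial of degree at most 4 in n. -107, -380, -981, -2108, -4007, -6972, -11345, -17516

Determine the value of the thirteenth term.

-92351

-273, -601, -1127, -1899, -2965, -4373, -6171
-328, -526, -772, -1066, -1408, -1798
-198, -246, -294, -342, -390
-48, -48, -48, -48
The fourth differences are constant (-48).
-390 − 48 = -438;  -1798 − 438 = -2236;  -6171 − 2236 = -8407;  -17516 − 8407 = -25923
-438 − 48 = -486;  -2236 − 486 = -2722;  -8407 − 2722 = -11129;  -25923 − 11129 = -37052
-486 − 48 = -534;  -2722 − 534 = -3256;  -11129 − 3256 = -14385;  -37052 − 14385 = -51437
-534 − 48 = -582;  -3256 − 582 = -3838;  -14385 − 3838 = -18223;  -51437 − 18223 = -69660
-582 − 48 = -630;  -3838 − 630 = -4468;  -18223 − 4468 = -22691;  -69660 − 22691 = -92351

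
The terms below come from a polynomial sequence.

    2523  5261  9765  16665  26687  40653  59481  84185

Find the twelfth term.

265401

2738 , 4504 , 6900 , 10022 , 13966 , 18828 , 24704
1766 , 2396 , 3122 , 3944 , 4862 , 5876
630 , 726 , 822 , 918 , 1014
96 , 96 , 96 , 96
Fourth differences constant at 96.
1014 + 96 = 1110;  5876 + 1110 = 6986;  24704 + 6986 = 31690;  84185 + 31690 = 115875
1110 + 96 = 1206;  6986 + 1206 = 8192;  31690 + 8192 = 39882;  115875 + 39882 = 155757
1206 + 96 = 1302;  8192 + 1302 = 9494;  39882 + 9494 = 49376;  155757 + 49376 = 205133
1302 + 96 = 1398;  9494 + 1398 = 10892;  49376 + 10892 = 60268;  205133 + 60268 = 265401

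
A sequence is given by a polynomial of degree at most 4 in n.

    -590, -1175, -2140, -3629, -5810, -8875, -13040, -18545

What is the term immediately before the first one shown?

D1: -585, -965, -1489, -2181, -3065, -4165, -5505
D2: -380, -524, -692, -884, -1100, -1340
D3: -144, -168, -192, -216, -240
D4: -24, -24, -24, -24
The fourth differences are constant at -24.
Work back: -144 + 24 = -120;  -380 + 120 = -260;  -585 + 260 = -325;  -590 + 325 = -265

-265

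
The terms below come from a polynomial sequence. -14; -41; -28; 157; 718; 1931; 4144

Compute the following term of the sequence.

7777

Δ: -27 , 13 , 185 , 561 , 1213 , 2213
Δ²: 40 , 172 , 376 , 652 , 1000
Δ³: 132 , 204 , 276 , 348
Δ⁴: 72 , 72 , 72
Constant fourth difference = 72, so extend:
348 + 72 = 420;  1000 + 420 = 1420;  2213 + 1420 = 3633;  4144 + 3633 = 7777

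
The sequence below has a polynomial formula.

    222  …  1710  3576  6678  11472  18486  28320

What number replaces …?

696

Using the last 6 terms:
D1: 1866, 3102, 4794, 7014, 9834
D2: 1236, 1692, 2220, 2820
D3: 456, 528, 600
D4: 72, 72
Constant fourth difference = 72.
Extend backward: 456 − 72 = 384;  1236 − 384 = 852;  1866 − 852 = 1014;  1710 − 1014 = 696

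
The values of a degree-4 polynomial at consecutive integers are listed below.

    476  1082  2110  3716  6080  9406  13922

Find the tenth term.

D1: 606, 1028, 1606, 2364, 3326, 4516
D2: 422, 578, 758, 962, 1190
D3: 156, 180, 204, 228
D4: 24, 24, 24
The fourth differences are constant (24).
228 + 24 = 252;  1190 + 252 = 1442;  4516 + 1442 = 5958;  13922 + 5958 = 19880
252 + 24 = 276;  1442 + 276 = 1718;  5958 + 1718 = 7676;  19880 + 7676 = 27556
276 + 24 = 300;  1718 + 300 = 2018;  7676 + 2018 = 9694;  27556 + 9694 = 37250

37250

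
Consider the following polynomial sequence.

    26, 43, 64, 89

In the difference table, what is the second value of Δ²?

4

Δ: 17, 21, 25
Δ²: 4, 4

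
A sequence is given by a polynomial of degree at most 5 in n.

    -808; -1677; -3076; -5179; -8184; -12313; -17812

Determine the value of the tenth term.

-45349

-869, -1399, -2103, -3005, -4129, -5499
-530, -704, -902, -1124, -1370
-174, -198, -222, -246
-24, -24, -24
The fourth differences are constant (-24).
-246 − 24 = -270;  -1370 − 270 = -1640;  -5499 − 1640 = -7139;  -17812 − 7139 = -24951
-270 − 24 = -294;  -1640 − 294 = -1934;  -7139 − 1934 = -9073;  -24951 − 9073 = -34024
-294 − 24 = -318;  -1934 − 318 = -2252;  -9073 − 2252 = -11325;  -34024 − 11325 = -45349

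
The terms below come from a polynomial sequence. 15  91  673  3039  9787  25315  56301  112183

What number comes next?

D1: 76, 582, 2366, 6748, 15528, 30986, 55882
D2: 506, 1784, 4382, 8780, 15458, 24896
D3: 1278, 2598, 4398, 6678, 9438
D4: 1320, 1800, 2280, 2760
D5: 480, 480, 480
The fifth differences are constant (480).
2760 + 480 = 3240;  9438 + 3240 = 12678;  24896 + 12678 = 37574;  55882 + 37574 = 93456;  112183 + 93456 = 205639

205639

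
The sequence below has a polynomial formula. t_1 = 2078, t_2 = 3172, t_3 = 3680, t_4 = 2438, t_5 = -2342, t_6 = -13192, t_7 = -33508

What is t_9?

Δ: 1094, 508, -1242, -4780, -10850, -20316
Δ²: -586, -1750, -3538, -6070, -9466
Δ³: -1164, -1788, -2532, -3396
Δ⁴: -624, -744, -864
Δ⁵: -120, -120
Constant fifth difference = -120, so extend:
-864 − 120 = -984;  -3396 − 984 = -4380;  -9466 − 4380 = -13846;  -20316 − 13846 = -34162;  -33508 − 34162 = -67670
-984 − 120 = -1104;  -4380 − 1104 = -5484;  -13846 − 5484 = -19330;  -34162 − 19330 = -53492;  -67670 − 53492 = -121162

-121162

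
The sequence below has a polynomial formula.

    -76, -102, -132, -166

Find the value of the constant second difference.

D1: -26, -30, -34
D2: -4, -4

-4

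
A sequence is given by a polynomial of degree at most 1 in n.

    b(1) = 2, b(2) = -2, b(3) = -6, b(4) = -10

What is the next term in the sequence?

-14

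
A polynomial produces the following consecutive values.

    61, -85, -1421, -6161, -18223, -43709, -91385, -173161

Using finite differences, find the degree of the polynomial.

-146, -1336, -4740, -12062, -25486, -47676, -81776
-1190, -3404, -7322, -13424, -22190, -34100
-2214, -3918, -6102, -8766, -11910
-1704, -2184, -2664, -3144
-480, -480, -480
The fifth differences are constant, so the polynomial has degree 5.

5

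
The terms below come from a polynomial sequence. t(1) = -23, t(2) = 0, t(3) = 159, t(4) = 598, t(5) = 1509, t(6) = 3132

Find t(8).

23, 159, 439, 911, 1623
136, 280, 472, 712
144, 192, 240
48, 48
The fourth differences are constant (48).
240 + 48 = 288;  712 + 288 = 1000;  1623 + 1000 = 2623;  3132 + 2623 = 5755
288 + 48 = 336;  1000 + 336 = 1336;  2623 + 1336 = 3959;  5755 + 3959 = 9714

9714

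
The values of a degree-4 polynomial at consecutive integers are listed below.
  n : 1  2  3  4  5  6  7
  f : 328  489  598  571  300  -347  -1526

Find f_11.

D1: 161  109  -27  -271  -647  -1179
D2: -52  -136  -244  -376  -532
D3: -84  -108  -132  -156
D4: -24  -24  -24
Constant fourth difference = -24, so extend:
-156 − 24 = -180;  -532 − 180 = -712;  -1179 − 712 = -1891;  -1526 − 1891 = -3417
-180 − 24 = -204;  -712 − 204 = -916;  -1891 − 916 = -2807;  -3417 − 2807 = -6224
-204 − 24 = -228;  -916 − 228 = -1144;  -2807 − 1144 = -3951;  -6224 − 3951 = -10175
-228 − 24 = -252;  -1144 − 252 = -1396;  -3951 − 1396 = -5347;  -10175 − 5347 = -15522

-15522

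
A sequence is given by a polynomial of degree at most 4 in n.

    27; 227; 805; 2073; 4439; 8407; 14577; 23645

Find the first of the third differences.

D1: 200, 578, 1268, 2366, 3968, 6170, 9068
D2: 378, 690, 1098, 1602, 2202, 2898
D3: 312, 408, 504, 600, 696
D4: 96, 96, 96, 96

312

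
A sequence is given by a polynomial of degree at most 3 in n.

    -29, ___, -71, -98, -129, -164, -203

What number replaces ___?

-48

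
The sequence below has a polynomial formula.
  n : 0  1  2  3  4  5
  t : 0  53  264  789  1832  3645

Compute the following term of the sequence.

6528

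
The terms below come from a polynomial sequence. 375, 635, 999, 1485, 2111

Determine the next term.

Δ: 260, 364, 486, 626
Δ²: 104, 122, 140
Δ³: 18, 18
The third differences are constant (18).
140 + 18 = 158;  626 + 158 = 784;  2111 + 784 = 2895

2895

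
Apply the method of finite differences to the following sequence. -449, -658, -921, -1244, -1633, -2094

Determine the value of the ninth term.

-3969

D1: -209  -263  -323  -389  -461
D2: -54  -60  -66  -72
D3: -6  -6  -6
Constant third difference = -6, so extend:
-72 − 6 = -78;  -461 − 78 = -539;  -2094 − 539 = -2633
-78 − 6 = -84;  -539 − 84 = -623;  -2633 − 623 = -3256
-84 − 6 = -90;  -623 − 90 = -713;  -3256 − 713 = -3969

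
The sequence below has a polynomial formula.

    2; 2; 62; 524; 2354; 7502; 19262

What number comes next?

0 , 60 , 462 , 1830 , 5148 , 11760
60 , 402 , 1368 , 3318 , 6612
342 , 966 , 1950 , 3294
624 , 984 , 1344
360 , 360
Constant fifth difference = 360, so extend:
1344 + 360 = 1704;  3294 + 1704 = 4998;  6612 + 4998 = 11610;  11760 + 11610 = 23370;  19262 + 23370 = 42632

42632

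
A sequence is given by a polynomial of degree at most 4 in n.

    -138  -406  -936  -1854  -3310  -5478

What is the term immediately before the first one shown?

-30

D1: -268, -530, -918, -1456, -2168
D2: -262, -388, -538, -712
D3: -126, -150, -174
D4: -24, -24
The fourth differences are constant at -24.
Work back: -126 + 24 = -102;  -262 + 102 = -160;  -268 + 160 = -108;  -138 + 108 = -30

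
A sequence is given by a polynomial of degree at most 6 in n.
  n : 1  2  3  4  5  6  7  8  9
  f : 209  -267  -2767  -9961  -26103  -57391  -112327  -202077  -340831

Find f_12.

-1245937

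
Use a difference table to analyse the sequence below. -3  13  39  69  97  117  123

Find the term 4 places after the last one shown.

-113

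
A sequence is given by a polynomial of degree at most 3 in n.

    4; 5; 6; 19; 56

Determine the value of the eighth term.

Δ: 1 , 1 , 13 , 37
Δ²: 0 , 12 , 24
Δ³: 12 , 12
The third differences are constant (12).
24 + 12 = 36;  37 + 36 = 73;  56 + 73 = 129
36 + 12 = 48;  73 + 48 = 121;  129 + 121 = 250
48 + 12 = 60;  121 + 60 = 181;  250 + 181 = 431

431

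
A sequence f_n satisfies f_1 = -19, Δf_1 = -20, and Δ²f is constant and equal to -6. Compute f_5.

-135

Build the table forward from the leading diagonal:
Δ²: -6  -6  -6  -6  -6
Δ: -20  -26  -32  -38  -44
f: -19  -39  -65  -97  -135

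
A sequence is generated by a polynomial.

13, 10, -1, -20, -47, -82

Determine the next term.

First differences: -3  -11  -19  -27  -35
Second differences: -8  -8  -8  -8
Second differences constant at -8.
-35 − 8 = -43;  -82 − 43 = -125

-125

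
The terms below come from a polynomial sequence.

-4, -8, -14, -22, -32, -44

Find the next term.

Δ: -4 , -6 , -8 , -10 , -12
Δ²: -2 , -2 , -2 , -2
The second differences are constant (-2).
-12 − 2 = -14;  -44 − 14 = -58

-58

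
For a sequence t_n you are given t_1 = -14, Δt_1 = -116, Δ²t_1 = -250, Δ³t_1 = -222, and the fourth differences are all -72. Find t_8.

Build the table forward from the leading diagonal:
D4: -72  -72  -72  -72  -72  -72  -72  -72
D3: -222  -294  -366  -438  -510  -582  -654  -726
D2: -250  -472  -766  -1132  -1570  -2080  -2662  -3316
D1: -116  -366  -838  -1604  -2736  -4306  -6386  -9048
t: -14  -130  -496  -1334  -2938  -5674  -9980  -16366

-16366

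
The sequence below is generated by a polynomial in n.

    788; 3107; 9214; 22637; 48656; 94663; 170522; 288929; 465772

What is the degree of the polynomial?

5

2319, 6107, 13423, 26019, 46007, 75859, 118407, 176843
3788, 7316, 12596, 19988, 29852, 42548, 58436
3528, 5280, 7392, 9864, 12696, 15888
1752, 2112, 2472, 2832, 3192
360, 360, 360, 360
The fifth differences are constant, so the polynomial has degree 5.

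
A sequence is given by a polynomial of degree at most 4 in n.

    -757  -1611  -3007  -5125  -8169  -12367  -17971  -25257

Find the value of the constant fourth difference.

-24

D1: -854, -1396, -2118, -3044, -4198, -5604, -7286
D2: -542, -722, -926, -1154, -1406, -1682
D3: -180, -204, -228, -252, -276
D4: -24, -24, -24, -24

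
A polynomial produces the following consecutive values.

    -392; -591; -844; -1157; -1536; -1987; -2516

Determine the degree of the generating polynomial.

D1: -199, -253, -313, -379, -451, -529
D2: -54, -60, -66, -72, -78
D3: -6, -6, -6, -6
The third differences are constant, so the polynomial has degree 3.

3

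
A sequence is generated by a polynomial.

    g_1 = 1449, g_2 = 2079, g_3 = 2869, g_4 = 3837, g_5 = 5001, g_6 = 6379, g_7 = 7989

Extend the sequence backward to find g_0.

D1: 630  790  968  1164  1378  1610
D2: 160  178  196  214  232
D3: 18  18  18  18
The third differences are constant at 18.
Work back: 160 − 18 = 142;  630 − 142 = 488;  1449 − 488 = 961

961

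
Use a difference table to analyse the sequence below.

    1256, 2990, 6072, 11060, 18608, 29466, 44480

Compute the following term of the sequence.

64592

D1: 1734 , 3082 , 4988 , 7548 , 10858 , 15014
D2: 1348 , 1906 , 2560 , 3310 , 4156
D3: 558 , 654 , 750 , 846
D4: 96 , 96 , 96
Fourth differences constant at 96.
846 + 96 = 942;  4156 + 942 = 5098;  15014 + 5098 = 20112;  44480 + 20112 = 64592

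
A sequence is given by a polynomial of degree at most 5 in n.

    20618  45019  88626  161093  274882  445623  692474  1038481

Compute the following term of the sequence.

24401 , 43607 , 72467 , 113789 , 170741 , 246851 , 346007
19206 , 28860 , 41322 , 56952 , 76110 , 99156
9654 , 12462 , 15630 , 19158 , 23046
2808 , 3168 , 3528 , 3888
360 , 360 , 360
Constant fifth difference = 360, so extend:
3888 + 360 = 4248;  23046 + 4248 = 27294;  99156 + 27294 = 126450;  346007 + 126450 = 472457;  1038481 + 472457 = 1510938

1510938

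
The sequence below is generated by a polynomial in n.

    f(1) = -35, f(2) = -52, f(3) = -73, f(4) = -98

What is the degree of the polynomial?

2

Δ: -17, -21, -25
Δ²: -4, -4
The second differences are constant, so the polynomial has degree 2.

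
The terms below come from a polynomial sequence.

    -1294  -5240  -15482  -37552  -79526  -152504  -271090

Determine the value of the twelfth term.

-2365040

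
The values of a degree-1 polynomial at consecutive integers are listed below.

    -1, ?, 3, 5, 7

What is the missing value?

1

Using the last 3 terms:
2  2
Constant first difference = 2.
Extend backward: 3 − 2 = 1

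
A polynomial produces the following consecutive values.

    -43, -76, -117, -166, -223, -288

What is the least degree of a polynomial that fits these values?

2

-33, -41, -49, -57, -65
-8, -8, -8, -8
The second differences are constant, so the polynomial has degree 2.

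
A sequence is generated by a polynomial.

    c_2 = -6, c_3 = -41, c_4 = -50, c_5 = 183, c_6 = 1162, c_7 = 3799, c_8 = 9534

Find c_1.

7

Δ: -35, -9, 233, 979, 2637, 5735
Δ²: 26, 242, 746, 1658, 3098
Δ³: 216, 504, 912, 1440
Δ⁴: 288, 408, 528
Δ⁵: 120, 120
The fifth differences are constant at 120.
Work back: 288 − 120 = 168;  216 − 168 = 48;  26 − 48 = -22;  -35 + 22 = -13;  -6 + 13 = 7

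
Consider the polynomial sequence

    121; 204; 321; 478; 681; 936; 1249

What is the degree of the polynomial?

D1: 83, 117, 157, 203, 255, 313
D2: 34, 40, 46, 52, 58
D3: 6, 6, 6, 6
The third differences are constant, so the polynomial has degree 3.

3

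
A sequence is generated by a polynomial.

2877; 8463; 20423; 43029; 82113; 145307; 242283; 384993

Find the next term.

Δ: 5586, 11960, 22606, 39084, 63194, 96976, 142710
Δ²: 6374, 10646, 16478, 24110, 33782, 45734
Δ³: 4272, 5832, 7632, 9672, 11952
Δ⁴: 1560, 1800, 2040, 2280
Δ⁵: 240, 240, 240
The fifth differences are constant (240).
2280 + 240 = 2520;  11952 + 2520 = 14472;  45734 + 14472 = 60206;  142710 + 60206 = 202916;  384993 + 202916 = 587909

587909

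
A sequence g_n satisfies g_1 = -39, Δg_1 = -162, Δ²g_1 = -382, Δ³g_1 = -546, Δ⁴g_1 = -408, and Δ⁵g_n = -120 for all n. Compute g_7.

Build the table forward from the leading diagonal:
Fifth differences: -120  -120  -120  -120  -120  -120  -120
Fourth differences: -408  -528  -648  -768  -888  -1008  -1128
Third differences: -546  -954  -1482  -2130  -2898  -3786  -4794
Second differences: -382  -928  -1882  -3364  -5494  -8392  -12178
First differences: -162  -544  -1472  -3354  -6718  -12212  -20604
g: -39  -201  -745  -2217  -5571  -12289  -24501

-24501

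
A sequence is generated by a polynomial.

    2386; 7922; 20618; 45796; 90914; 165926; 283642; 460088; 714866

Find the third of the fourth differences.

D1: 5536, 12696, 25178, 45118, 75012, 117716, 176446, 254778
D2: 7160, 12482, 19940, 29894, 42704, 58730, 78332
D3: 5322, 7458, 9954, 12810, 16026, 19602
D4: 2136, 2496, 2856, 3216, 3576
D5: 360, 360, 360, 360

2856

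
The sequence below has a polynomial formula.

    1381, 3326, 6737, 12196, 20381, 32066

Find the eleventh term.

176801

First differences: 1945  3411  5459  8185  11685
Second differences: 1466  2048  2726  3500
Third differences: 582  678  774
Fourth differences: 96  96
Fourth differences constant at 96.
774 + 96 = 870;  3500 + 870 = 4370;  11685 + 4370 = 16055;  32066 + 16055 = 48121
870 + 96 = 966;  4370 + 966 = 5336;  16055 + 5336 = 21391;  48121 + 21391 = 69512
966 + 96 = 1062;  5336 + 1062 = 6398;  21391 + 6398 = 27789;  69512 + 27789 = 97301
1062 + 96 = 1158;  6398 + 1158 = 7556;  27789 + 7556 = 35345;  97301 + 35345 = 132646
1158 + 96 = 1254;  7556 + 1254 = 8810;  35345 + 8810 = 44155;  132646 + 44155 = 176801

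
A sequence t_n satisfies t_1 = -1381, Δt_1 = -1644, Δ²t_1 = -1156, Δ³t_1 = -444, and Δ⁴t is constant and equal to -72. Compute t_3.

-5825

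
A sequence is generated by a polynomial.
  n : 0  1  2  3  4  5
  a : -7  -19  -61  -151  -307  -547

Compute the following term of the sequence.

First differences: -12, -42, -90, -156, -240
Second differences: -30, -48, -66, -84
Third differences: -18, -18, -18
Constant third difference = -18, so extend:
-84 − 18 = -102;  -240 − 102 = -342;  -547 − 342 = -889

-889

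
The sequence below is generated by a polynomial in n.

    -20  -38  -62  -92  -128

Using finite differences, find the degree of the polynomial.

2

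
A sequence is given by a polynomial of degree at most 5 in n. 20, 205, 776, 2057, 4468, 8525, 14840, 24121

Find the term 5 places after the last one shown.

D1: 185, 571, 1281, 2411, 4057, 6315, 9281
D2: 386, 710, 1130, 1646, 2258, 2966
D3: 324, 420, 516, 612, 708
D4: 96, 96, 96, 96
Fourth differences constant at 96.
708 + 96 = 804;  2966 + 804 = 3770;  9281 + 3770 = 13051;  24121 + 13051 = 37172
804 + 96 = 900;  3770 + 900 = 4670;  13051 + 4670 = 17721;  37172 + 17721 = 54893
900 + 96 = 996;  4670 + 996 = 5666;  17721 + 5666 = 23387;  54893 + 23387 = 78280
996 + 96 = 1092;  5666 + 1092 = 6758;  23387 + 6758 = 30145;  78280 + 30145 = 108425
1092 + 96 = 1188;  6758 + 1188 = 7946;  30145 + 7946 = 38091;  108425 + 38091 = 146516

146516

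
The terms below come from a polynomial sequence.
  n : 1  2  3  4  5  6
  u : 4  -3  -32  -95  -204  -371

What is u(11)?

-2496

Δ: -7 , -29 , -63 , -109 , -167
Δ²: -22 , -34 , -46 , -58
Δ³: -12 , -12 , -12
The third differences are constant (-12).
-58 − 12 = -70;  -167 − 70 = -237;  -371 − 237 = -608
-70 − 12 = -82;  -237 − 82 = -319;  -608 − 319 = -927
-82 − 12 = -94;  -319 − 94 = -413;  -927 − 413 = -1340
-94 − 12 = -106;  -413 − 106 = -519;  -1340 − 519 = -1859
-106 − 12 = -118;  -519 − 118 = -637;  -1859 − 637 = -2496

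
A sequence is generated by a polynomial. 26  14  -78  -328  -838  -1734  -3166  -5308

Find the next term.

D1: -12  -92  -250  -510  -896  -1432  -2142
D2: -80  -158  -260  -386  -536  -710
D3: -78  -102  -126  -150  -174
D4: -24  -24  -24  -24
The fourth differences are constant (-24).
-174 − 24 = -198;  -710 − 198 = -908;  -2142 − 908 = -3050;  -5308 − 3050 = -8358

-8358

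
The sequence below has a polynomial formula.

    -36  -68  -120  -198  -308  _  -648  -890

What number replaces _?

Using the first 5 terms:
First differences: -32  -52  -78  -110
Second differences: -20  -26  -32
Third differences: -6  -6
Constant third difference = -6.
Extend forward: -32 − 6 = -38;  -110 − 38 = -148;  -308 − 148 = -456

-456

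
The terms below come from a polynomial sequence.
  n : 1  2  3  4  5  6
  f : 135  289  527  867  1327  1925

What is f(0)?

47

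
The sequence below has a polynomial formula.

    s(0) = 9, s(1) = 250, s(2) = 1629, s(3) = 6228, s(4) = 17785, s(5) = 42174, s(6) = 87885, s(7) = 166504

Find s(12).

Δ: 241 , 1379 , 4599 , 11557 , 24389 , 45711 , 78619
Δ²: 1138 , 3220 , 6958 , 12832 , 21322 , 32908
Δ³: 2082 , 3738 , 5874 , 8490 , 11586
Δ⁴: 1656 , 2136 , 2616 , 3096
Δ⁵: 480 , 480 , 480
The fifth differences are constant (480).
3096 + 480 = 3576;  11586 + 3576 = 15162;  32908 + 15162 = 48070;  78619 + 48070 = 126689;  166504 + 126689 = 293193
3576 + 480 = 4056;  15162 + 4056 = 19218;  48070 + 19218 = 67288;  126689 + 67288 = 193977;  293193 + 193977 = 487170
4056 + 480 = 4536;  19218 + 4536 = 23754;  67288 + 23754 = 91042;  193977 + 91042 = 285019;  487170 + 285019 = 772189
4536 + 480 = 5016;  23754 + 5016 = 28770;  91042 + 28770 = 119812;  285019 + 119812 = 404831;  772189 + 404831 = 1177020
5016 + 480 = 5496;  28770 + 5496 = 34266;  119812 + 34266 = 154078;  404831 + 154078 = 558909;  1177020 + 558909 = 1735929

1735929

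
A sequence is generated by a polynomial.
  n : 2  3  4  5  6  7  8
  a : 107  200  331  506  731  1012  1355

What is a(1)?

46

Δ: 93  131  175  225  281  343
Δ²: 38  44  50  56  62
Δ³: 6  6  6  6
The third differences are constant at 6.
Work back: 38 − 6 = 32;  93 − 32 = 61;  107 − 61 = 46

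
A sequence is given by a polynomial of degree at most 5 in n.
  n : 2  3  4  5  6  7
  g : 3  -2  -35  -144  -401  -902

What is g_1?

4

-5  -33  -109  -257  -501
-28  -76  -148  -244
-48  -72  -96
-24  -24
The fourth differences are constant at -24.
Work back: -48 + 24 = -24;  -28 + 24 = -4;  -5 + 4 = -1;  3 + 1 = 4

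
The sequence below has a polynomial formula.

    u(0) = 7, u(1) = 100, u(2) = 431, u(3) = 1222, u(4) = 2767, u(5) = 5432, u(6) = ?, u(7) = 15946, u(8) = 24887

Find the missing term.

Using the first 6 terms:
D1: 93  331  791  1545  2665
D2: 238  460  754  1120
D3: 222  294  366
D4: 72  72
Constant fourth difference = 72.
Extend forward: 366 + 72 = 438;  1120 + 438 = 1558;  2665 + 1558 = 4223;  5432 + 4223 = 9655

9655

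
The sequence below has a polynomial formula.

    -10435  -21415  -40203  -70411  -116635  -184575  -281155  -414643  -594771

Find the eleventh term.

-1141915

First differences: -10980  -18788  -30208  -46224  -67940  -96580  -133488  -180128
Second differences: -7808  -11420  -16016  -21716  -28640  -36908  -46640
Third differences: -3612  -4596  -5700  -6924  -8268  -9732
Fourth differences: -984  -1104  -1224  -1344  -1464
Fifth differences: -120  -120  -120  -120
Constant fifth difference = -120, so extend:
-1464 − 120 = -1584;  -9732 − 1584 = -11316;  -46640 − 11316 = -57956;  -180128 − 57956 = -238084;  -594771 − 238084 = -832855
-1584 − 120 = -1704;  -11316 − 1704 = -13020;  -57956 − 13020 = -70976;  -238084 − 70976 = -309060;  -832855 − 309060 = -1141915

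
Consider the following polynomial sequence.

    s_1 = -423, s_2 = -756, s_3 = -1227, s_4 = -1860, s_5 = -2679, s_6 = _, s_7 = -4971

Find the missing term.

-3708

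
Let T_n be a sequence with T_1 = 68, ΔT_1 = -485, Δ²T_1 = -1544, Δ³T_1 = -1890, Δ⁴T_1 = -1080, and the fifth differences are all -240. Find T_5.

Build the table forward from the leading diagonal:
Δ⁵: -240  -240  -240  -240  -240
Δ⁴: -1080  -1320  -1560  -1800  -2040
Δ³: -1890  -2970  -4290  -5850  -7650
Δ²: -1544  -3434  -6404  -10694  -16544
Δ: -485  -2029  -5463  -11867  -22561
T: 68  -417  -2446  -7909  -19776

-19776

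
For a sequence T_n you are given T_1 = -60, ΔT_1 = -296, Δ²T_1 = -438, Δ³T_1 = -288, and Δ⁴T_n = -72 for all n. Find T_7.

-15246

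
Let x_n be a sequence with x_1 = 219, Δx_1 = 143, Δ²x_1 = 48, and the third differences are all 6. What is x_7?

1917

Build the table forward from the leading diagonal:
Δ³: 6  6  6  6  6  6  6
Δ²: 48  54  60  66  72  78  84
Δ: 143  191  245  305  371  443  521
x: 219  362  553  798  1103  1474  1917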